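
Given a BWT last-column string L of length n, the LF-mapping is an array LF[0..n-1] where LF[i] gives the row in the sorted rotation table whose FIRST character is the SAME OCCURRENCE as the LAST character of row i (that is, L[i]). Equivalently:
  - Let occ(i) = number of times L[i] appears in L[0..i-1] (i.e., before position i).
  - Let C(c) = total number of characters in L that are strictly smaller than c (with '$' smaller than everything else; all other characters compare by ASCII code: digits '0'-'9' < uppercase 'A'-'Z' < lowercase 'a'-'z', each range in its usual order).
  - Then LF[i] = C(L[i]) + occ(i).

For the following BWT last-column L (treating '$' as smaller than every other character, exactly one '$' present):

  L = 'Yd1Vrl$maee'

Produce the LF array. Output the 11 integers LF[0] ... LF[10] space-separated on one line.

Char counts: '$':1, '1':1, 'V':1, 'Y':1, 'a':1, 'd':1, 'e':2, 'l':1, 'm':1, 'r':1
C (first-col start): C('$')=0, C('1')=1, C('V')=2, C('Y')=3, C('a')=4, C('d')=5, C('e')=6, C('l')=8, C('m')=9, C('r')=10
L[0]='Y': occ=0, LF[0]=C('Y')+0=3+0=3
L[1]='d': occ=0, LF[1]=C('d')+0=5+0=5
L[2]='1': occ=0, LF[2]=C('1')+0=1+0=1
L[3]='V': occ=0, LF[3]=C('V')+0=2+0=2
L[4]='r': occ=0, LF[4]=C('r')+0=10+0=10
L[5]='l': occ=0, LF[5]=C('l')+0=8+0=8
L[6]='$': occ=0, LF[6]=C('$')+0=0+0=0
L[7]='m': occ=0, LF[7]=C('m')+0=9+0=9
L[8]='a': occ=0, LF[8]=C('a')+0=4+0=4
L[9]='e': occ=0, LF[9]=C('e')+0=6+0=6
L[10]='e': occ=1, LF[10]=C('e')+1=6+1=7

Answer: 3 5 1 2 10 8 0 9 4 6 7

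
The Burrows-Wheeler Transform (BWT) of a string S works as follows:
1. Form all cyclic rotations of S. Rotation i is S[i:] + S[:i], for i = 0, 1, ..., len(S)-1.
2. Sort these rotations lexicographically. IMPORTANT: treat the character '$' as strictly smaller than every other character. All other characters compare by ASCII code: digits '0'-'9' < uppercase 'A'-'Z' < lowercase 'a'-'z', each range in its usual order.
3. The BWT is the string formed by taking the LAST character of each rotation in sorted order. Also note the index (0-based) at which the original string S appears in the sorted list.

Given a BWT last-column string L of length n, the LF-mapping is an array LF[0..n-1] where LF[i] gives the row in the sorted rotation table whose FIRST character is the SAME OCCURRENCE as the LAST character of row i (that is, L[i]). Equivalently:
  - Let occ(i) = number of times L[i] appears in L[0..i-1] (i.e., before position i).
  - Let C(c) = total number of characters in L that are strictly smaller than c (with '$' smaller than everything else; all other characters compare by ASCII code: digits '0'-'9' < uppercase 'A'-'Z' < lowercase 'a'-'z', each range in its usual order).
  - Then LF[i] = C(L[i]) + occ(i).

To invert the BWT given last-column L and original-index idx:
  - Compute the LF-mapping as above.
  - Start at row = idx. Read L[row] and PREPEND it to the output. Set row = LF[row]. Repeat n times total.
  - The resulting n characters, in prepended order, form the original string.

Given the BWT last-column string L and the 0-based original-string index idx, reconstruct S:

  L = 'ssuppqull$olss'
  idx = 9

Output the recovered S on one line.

LF mapping: 8 9 12 5 6 7 13 1 2 0 4 3 10 11
Walk LF starting at row 9, prepending L[row]:
  step 1: row=9, L[9]='$', prepend. Next row=LF[9]=0
  step 2: row=0, L[0]='s', prepend. Next row=LF[0]=8
  step 3: row=8, L[8]='l', prepend. Next row=LF[8]=2
  step 4: row=2, L[2]='u', prepend. Next row=LF[2]=12
  step 5: row=12, L[12]='s', prepend. Next row=LF[12]=10
  step 6: row=10, L[10]='o', prepend. Next row=LF[10]=4
  step 7: row=4, L[4]='p', prepend. Next row=LF[4]=6
  step 8: row=6, L[6]='u', prepend. Next row=LF[6]=13
  step 9: row=13, L[13]='s', prepend. Next row=LF[13]=11
  step 10: row=11, L[11]='l', prepend. Next row=LF[11]=3
  step 11: row=3, L[3]='p', prepend. Next row=LF[3]=5
  step 12: row=5, L[5]='q', prepend. Next row=LF[5]=7
  step 13: row=7, L[7]='l', prepend. Next row=LF[7]=1
  step 14: row=1, L[1]='s', prepend. Next row=LF[1]=9
Reversed output: slqplsuposuls$

Answer: slqplsuposuls$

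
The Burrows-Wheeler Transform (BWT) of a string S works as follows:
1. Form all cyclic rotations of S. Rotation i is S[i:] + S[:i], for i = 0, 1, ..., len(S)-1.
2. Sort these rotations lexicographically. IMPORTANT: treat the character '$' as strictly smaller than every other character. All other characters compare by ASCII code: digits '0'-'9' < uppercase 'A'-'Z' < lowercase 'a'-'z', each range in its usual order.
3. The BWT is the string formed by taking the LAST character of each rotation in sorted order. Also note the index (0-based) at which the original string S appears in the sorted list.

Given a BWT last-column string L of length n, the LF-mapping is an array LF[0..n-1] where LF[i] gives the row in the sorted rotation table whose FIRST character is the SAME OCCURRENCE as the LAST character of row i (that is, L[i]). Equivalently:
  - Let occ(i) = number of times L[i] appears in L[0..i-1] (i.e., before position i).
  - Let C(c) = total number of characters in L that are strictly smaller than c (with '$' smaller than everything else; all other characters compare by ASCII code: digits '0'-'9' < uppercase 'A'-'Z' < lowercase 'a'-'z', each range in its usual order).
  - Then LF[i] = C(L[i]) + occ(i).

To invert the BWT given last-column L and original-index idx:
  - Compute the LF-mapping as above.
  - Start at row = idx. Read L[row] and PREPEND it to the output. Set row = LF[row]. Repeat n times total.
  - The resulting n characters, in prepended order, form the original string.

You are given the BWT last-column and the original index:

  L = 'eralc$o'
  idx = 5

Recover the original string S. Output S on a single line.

LF mapping: 3 6 1 4 2 0 5
Walk LF starting at row 5, prepending L[row]:
  step 1: row=5, L[5]='$', prepend. Next row=LF[5]=0
  step 2: row=0, L[0]='e', prepend. Next row=LF[0]=3
  step 3: row=3, L[3]='l', prepend. Next row=LF[3]=4
  step 4: row=4, L[4]='c', prepend. Next row=LF[4]=2
  step 5: row=2, L[2]='a', prepend. Next row=LF[2]=1
  step 6: row=1, L[1]='r', prepend. Next row=LF[1]=6
  step 7: row=6, L[6]='o', prepend. Next row=LF[6]=5
Reversed output: oracle$

Answer: oracle$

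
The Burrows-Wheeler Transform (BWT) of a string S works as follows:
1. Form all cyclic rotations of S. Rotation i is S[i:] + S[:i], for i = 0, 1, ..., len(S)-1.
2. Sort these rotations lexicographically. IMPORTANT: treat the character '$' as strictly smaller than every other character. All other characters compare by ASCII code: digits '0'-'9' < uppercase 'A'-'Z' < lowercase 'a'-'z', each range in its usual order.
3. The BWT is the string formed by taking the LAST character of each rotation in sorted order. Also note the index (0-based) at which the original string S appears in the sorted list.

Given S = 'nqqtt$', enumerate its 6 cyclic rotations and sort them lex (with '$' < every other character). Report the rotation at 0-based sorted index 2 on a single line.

Answer: qqtt$n

Derivation:
All 6 rotations (rotation i = S[i:]+S[:i]):
  rot[0] = nqqtt$
  rot[1] = qqtt$n
  rot[2] = qtt$nq
  rot[3] = tt$nqq
  rot[4] = t$nqqt
  rot[5] = $nqqtt
Sorted (with $ < everything):
  sorted[0] = $nqqtt
  sorted[1] = nqqtt$
  sorted[2] = qqtt$n
  sorted[3] = qtt$nq
  sorted[4] = t$nqqt
  sorted[5] = tt$nqq
sorted[2] = qqtt$n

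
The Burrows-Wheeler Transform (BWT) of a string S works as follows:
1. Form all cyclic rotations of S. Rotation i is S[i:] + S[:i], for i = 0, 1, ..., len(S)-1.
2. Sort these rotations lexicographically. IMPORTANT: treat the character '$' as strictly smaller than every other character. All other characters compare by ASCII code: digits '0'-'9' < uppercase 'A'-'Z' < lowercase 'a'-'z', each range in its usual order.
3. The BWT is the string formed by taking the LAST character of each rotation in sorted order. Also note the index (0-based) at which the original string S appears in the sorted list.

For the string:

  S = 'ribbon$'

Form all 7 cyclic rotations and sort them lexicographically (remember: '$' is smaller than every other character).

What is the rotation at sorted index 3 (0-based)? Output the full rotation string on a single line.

Answer: ibbon$r

Derivation:
All 7 rotations (rotation i = S[i:]+S[:i]):
  rot[0] = ribbon$
  rot[1] = ibbon$r
  rot[2] = bbon$ri
  rot[3] = bon$rib
  rot[4] = on$ribb
  rot[5] = n$ribbo
  rot[6] = $ribbon
Sorted (with $ < everything):
  sorted[0] = $ribbon
  sorted[1] = bbon$ri
  sorted[2] = bon$rib
  sorted[3] = ibbon$r
  sorted[4] = n$ribbo
  sorted[5] = on$ribb
  sorted[6] = ribbon$
sorted[3] = ibbon$r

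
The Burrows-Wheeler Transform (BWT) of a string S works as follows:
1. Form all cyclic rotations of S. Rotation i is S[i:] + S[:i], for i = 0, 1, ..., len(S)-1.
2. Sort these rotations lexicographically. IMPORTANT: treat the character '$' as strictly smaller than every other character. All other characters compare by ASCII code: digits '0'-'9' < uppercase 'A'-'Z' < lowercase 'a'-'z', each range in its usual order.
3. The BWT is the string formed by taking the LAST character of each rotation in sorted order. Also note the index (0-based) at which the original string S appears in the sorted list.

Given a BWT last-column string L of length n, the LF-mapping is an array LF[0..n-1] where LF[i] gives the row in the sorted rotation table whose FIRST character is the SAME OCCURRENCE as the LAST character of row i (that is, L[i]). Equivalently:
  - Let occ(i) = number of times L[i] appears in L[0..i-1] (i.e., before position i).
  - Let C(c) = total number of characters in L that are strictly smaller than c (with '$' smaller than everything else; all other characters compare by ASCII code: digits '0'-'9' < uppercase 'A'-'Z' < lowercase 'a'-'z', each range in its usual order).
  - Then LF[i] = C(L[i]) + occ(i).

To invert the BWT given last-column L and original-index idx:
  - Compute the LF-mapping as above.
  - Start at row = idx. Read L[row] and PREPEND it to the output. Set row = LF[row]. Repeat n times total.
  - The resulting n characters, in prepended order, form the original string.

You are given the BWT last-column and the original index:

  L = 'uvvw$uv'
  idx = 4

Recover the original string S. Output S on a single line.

Answer: vuvwvu$

Derivation:
LF mapping: 1 3 4 6 0 2 5
Walk LF starting at row 4, prepending L[row]:
  step 1: row=4, L[4]='$', prepend. Next row=LF[4]=0
  step 2: row=0, L[0]='u', prepend. Next row=LF[0]=1
  step 3: row=1, L[1]='v', prepend. Next row=LF[1]=3
  step 4: row=3, L[3]='w', prepend. Next row=LF[3]=6
  step 5: row=6, L[6]='v', prepend. Next row=LF[6]=5
  step 6: row=5, L[5]='u', prepend. Next row=LF[5]=2
  step 7: row=2, L[2]='v', prepend. Next row=LF[2]=4
Reversed output: vuvwvu$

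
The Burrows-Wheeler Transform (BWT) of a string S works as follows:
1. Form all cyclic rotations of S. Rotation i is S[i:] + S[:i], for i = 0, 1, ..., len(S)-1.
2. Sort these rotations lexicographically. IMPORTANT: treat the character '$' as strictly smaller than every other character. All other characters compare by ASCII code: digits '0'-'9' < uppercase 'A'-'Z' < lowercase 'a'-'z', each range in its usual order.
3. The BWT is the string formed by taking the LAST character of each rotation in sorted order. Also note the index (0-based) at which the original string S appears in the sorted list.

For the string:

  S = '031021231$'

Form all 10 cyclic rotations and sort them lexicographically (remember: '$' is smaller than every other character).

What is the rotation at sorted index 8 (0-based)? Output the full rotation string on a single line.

Answer: 31$0310212

Derivation:
All 10 rotations (rotation i = S[i:]+S[:i]):
  rot[0] = 031021231$
  rot[1] = 31021231$0
  rot[2] = 1021231$03
  rot[3] = 021231$031
  rot[4] = 21231$0310
  rot[5] = 1231$03102
  rot[6] = 231$031021
  rot[7] = 31$0310212
  rot[8] = 1$03102123
  rot[9] = $031021231
Sorted (with $ < everything):
  sorted[0] = $031021231
  sorted[1] = 021231$031
  sorted[2] = 031021231$
  sorted[3] = 1$03102123
  sorted[4] = 1021231$03
  sorted[5] = 1231$03102
  sorted[6] = 21231$0310
  sorted[7] = 231$031021
  sorted[8] = 31$0310212
  sorted[9] = 31021231$0
sorted[8] = 31$0310212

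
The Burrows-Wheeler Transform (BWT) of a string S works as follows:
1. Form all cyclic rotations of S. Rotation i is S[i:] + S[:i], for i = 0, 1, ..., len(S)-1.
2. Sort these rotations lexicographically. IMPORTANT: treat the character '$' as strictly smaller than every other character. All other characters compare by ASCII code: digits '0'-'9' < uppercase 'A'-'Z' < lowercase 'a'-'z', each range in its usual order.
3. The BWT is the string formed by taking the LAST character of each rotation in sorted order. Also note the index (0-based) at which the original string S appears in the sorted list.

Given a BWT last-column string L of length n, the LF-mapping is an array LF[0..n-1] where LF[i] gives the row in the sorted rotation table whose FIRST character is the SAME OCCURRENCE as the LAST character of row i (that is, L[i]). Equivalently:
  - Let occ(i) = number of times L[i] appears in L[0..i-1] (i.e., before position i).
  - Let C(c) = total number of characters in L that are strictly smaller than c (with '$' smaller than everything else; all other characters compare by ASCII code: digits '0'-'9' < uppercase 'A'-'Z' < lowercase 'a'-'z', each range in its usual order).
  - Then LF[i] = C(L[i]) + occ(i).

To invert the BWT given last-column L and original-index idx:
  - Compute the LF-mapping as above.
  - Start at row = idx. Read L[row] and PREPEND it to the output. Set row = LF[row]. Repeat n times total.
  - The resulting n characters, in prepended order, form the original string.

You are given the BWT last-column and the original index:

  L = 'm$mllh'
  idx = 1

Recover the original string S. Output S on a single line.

LF mapping: 4 0 5 2 3 1
Walk LF starting at row 1, prepending L[row]:
  step 1: row=1, L[1]='$', prepend. Next row=LF[1]=0
  step 2: row=0, L[0]='m', prepend. Next row=LF[0]=4
  step 3: row=4, L[4]='l', prepend. Next row=LF[4]=3
  step 4: row=3, L[3]='l', prepend. Next row=LF[3]=2
  step 5: row=2, L[2]='m', prepend. Next row=LF[2]=5
  step 6: row=5, L[5]='h', prepend. Next row=LF[5]=1
Reversed output: hmllm$

Answer: hmllm$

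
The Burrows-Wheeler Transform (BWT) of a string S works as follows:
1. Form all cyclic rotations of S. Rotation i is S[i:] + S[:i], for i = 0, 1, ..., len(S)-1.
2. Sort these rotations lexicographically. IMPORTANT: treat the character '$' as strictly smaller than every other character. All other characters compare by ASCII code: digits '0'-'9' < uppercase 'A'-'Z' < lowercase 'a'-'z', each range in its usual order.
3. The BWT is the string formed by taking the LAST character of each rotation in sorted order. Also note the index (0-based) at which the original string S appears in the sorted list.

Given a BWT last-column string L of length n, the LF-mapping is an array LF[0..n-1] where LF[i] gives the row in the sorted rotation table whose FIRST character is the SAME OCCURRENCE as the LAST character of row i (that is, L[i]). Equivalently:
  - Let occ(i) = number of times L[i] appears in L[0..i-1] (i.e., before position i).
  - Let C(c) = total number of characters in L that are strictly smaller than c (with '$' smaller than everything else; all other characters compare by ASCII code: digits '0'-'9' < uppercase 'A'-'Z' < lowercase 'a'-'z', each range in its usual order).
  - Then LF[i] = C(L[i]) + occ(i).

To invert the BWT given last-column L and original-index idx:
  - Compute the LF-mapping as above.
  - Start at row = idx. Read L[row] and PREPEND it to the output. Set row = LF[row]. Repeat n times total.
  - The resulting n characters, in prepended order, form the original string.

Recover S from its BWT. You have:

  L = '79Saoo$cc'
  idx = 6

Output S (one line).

Answer: cocoaS97$

Derivation:
LF mapping: 1 2 3 4 7 8 0 5 6
Walk LF starting at row 6, prepending L[row]:
  step 1: row=6, L[6]='$', prepend. Next row=LF[6]=0
  step 2: row=0, L[0]='7', prepend. Next row=LF[0]=1
  step 3: row=1, L[1]='9', prepend. Next row=LF[1]=2
  step 4: row=2, L[2]='S', prepend. Next row=LF[2]=3
  step 5: row=3, L[3]='a', prepend. Next row=LF[3]=4
  step 6: row=4, L[4]='o', prepend. Next row=LF[4]=7
  step 7: row=7, L[7]='c', prepend. Next row=LF[7]=5
  step 8: row=5, L[5]='o', prepend. Next row=LF[5]=8
  step 9: row=8, L[8]='c', prepend. Next row=LF[8]=6
Reversed output: cocoaS97$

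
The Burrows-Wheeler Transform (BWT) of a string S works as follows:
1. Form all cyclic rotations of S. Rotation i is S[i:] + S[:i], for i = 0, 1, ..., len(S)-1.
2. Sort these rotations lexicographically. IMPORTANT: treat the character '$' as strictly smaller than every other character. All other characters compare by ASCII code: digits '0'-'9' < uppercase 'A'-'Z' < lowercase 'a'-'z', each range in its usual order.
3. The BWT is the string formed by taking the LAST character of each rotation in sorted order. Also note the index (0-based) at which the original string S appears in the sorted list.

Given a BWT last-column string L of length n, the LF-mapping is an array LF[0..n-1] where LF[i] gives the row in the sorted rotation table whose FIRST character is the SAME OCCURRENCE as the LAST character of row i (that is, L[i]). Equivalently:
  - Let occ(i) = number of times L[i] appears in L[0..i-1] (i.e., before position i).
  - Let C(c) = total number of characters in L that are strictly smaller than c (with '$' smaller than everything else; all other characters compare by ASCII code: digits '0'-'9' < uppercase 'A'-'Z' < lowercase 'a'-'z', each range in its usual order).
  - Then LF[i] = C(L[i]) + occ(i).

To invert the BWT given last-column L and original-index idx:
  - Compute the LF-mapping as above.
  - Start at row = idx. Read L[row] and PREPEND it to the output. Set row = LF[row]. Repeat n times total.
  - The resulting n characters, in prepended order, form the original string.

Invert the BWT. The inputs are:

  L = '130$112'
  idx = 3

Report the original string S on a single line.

LF mapping: 2 6 1 0 3 4 5
Walk LF starting at row 3, prepending L[row]:
  step 1: row=3, L[3]='$', prepend. Next row=LF[3]=0
  step 2: row=0, L[0]='1', prepend. Next row=LF[0]=2
  step 3: row=2, L[2]='0', prepend. Next row=LF[2]=1
  step 4: row=1, L[1]='3', prepend. Next row=LF[1]=6
  step 5: row=6, L[6]='2', prepend. Next row=LF[6]=5
  step 6: row=5, L[5]='1', prepend. Next row=LF[5]=4
  step 7: row=4, L[4]='1', prepend. Next row=LF[4]=3
Reversed output: 112301$

Answer: 112301$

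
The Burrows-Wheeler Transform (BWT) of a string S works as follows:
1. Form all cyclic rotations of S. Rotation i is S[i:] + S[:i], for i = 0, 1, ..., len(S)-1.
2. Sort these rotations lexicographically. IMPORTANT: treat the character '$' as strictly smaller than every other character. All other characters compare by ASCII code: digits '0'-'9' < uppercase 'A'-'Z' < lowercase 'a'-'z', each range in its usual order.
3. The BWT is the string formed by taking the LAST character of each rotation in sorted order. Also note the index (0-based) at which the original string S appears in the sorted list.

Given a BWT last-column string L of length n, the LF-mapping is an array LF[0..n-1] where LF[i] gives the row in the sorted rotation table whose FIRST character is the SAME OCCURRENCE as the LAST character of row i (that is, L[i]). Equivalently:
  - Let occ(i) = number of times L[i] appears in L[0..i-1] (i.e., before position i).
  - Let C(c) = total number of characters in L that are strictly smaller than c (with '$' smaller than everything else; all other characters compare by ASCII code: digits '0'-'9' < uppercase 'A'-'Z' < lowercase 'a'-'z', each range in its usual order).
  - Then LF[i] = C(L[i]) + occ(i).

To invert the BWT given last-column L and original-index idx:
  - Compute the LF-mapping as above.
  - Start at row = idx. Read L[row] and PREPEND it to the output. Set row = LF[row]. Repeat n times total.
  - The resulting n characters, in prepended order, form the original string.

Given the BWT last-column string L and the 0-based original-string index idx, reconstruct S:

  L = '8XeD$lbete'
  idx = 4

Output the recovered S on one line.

Answer: beetleDX8$

Derivation:
LF mapping: 1 3 5 2 0 8 4 6 9 7
Walk LF starting at row 4, prepending L[row]:
  step 1: row=4, L[4]='$', prepend. Next row=LF[4]=0
  step 2: row=0, L[0]='8', prepend. Next row=LF[0]=1
  step 3: row=1, L[1]='X', prepend. Next row=LF[1]=3
  step 4: row=3, L[3]='D', prepend. Next row=LF[3]=2
  step 5: row=2, L[2]='e', prepend. Next row=LF[2]=5
  step 6: row=5, L[5]='l', prepend. Next row=LF[5]=8
  step 7: row=8, L[8]='t', prepend. Next row=LF[8]=9
  step 8: row=9, L[9]='e', prepend. Next row=LF[9]=7
  step 9: row=7, L[7]='e', prepend. Next row=LF[7]=6
  step 10: row=6, L[6]='b', prepend. Next row=LF[6]=4
Reversed output: beetleDX8$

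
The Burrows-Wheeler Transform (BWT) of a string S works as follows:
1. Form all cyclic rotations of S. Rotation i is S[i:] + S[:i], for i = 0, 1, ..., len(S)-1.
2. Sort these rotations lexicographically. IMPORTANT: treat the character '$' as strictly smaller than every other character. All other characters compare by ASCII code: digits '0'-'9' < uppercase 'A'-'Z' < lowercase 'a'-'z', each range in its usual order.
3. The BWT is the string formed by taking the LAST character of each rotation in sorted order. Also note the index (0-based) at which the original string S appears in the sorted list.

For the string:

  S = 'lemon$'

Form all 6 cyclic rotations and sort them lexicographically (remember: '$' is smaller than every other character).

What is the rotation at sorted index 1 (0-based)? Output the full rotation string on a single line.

Answer: emon$l

Derivation:
All 6 rotations (rotation i = S[i:]+S[:i]):
  rot[0] = lemon$
  rot[1] = emon$l
  rot[2] = mon$le
  rot[3] = on$lem
  rot[4] = n$lemo
  rot[5] = $lemon
Sorted (with $ < everything):
  sorted[0] = $lemon
  sorted[1] = emon$l
  sorted[2] = lemon$
  sorted[3] = mon$le
  sorted[4] = n$lemo
  sorted[5] = on$lem
sorted[1] = emon$l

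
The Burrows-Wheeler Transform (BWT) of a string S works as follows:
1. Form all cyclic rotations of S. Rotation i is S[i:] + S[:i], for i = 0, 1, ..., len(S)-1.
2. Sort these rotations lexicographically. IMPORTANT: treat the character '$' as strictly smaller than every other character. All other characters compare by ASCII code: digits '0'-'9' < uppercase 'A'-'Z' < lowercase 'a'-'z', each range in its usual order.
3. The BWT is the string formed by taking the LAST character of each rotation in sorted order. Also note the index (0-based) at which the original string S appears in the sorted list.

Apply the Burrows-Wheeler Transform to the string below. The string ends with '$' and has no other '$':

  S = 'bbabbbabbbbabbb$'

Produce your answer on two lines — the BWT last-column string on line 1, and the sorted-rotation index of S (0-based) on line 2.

All 16 rotations (rotation i = S[i:]+S[:i]):
  rot[0] = bbabbbabbbbabbb$
  rot[1] = babbbabbbbabbb$b
  rot[2] = abbbabbbbabbb$bb
  rot[3] = bbbabbbbabbb$bba
  rot[4] = bbabbbbabbb$bbab
  rot[5] = babbbbabbb$bbabb
  rot[6] = abbbbabbb$bbabbb
  rot[7] = bbbbabbb$bbabbba
  rot[8] = bbbabbb$bbabbbab
  rot[9] = bbabbb$bbabbbabb
  rot[10] = babbb$bbabbbabbb
  rot[11] = abbb$bbabbbabbbb
  rot[12] = bbb$bbabbbabbbba
  rot[13] = bb$bbabbbabbbbab
  rot[14] = b$bbabbbabbbbabb
  rot[15] = $bbabbbabbbbabbb
Sorted (with $ < everything):
  sorted[0] = $bbabbbabbbbabbb  (last char: 'b')
  sorted[1] = abbb$bbabbbabbbb  (last char: 'b')
  sorted[2] = abbbabbbbabbb$bb  (last char: 'b')
  sorted[3] = abbbbabbb$bbabbb  (last char: 'b')
  sorted[4] = b$bbabbbabbbbabb  (last char: 'b')
  sorted[5] = babbb$bbabbbabbb  (last char: 'b')
  sorted[6] = babbbabbbbabbb$b  (last char: 'b')
  sorted[7] = babbbbabbb$bbabb  (last char: 'b')
  sorted[8] = bb$bbabbbabbbbab  (last char: 'b')
  sorted[9] = bbabbb$bbabbbabb  (last char: 'b')
  sorted[10] = bbabbbabbbbabbb$  (last char: '$')
  sorted[11] = bbabbbbabbb$bbab  (last char: 'b')
  sorted[12] = bbb$bbabbbabbbba  (last char: 'a')
  sorted[13] = bbbabbb$bbabbbab  (last char: 'b')
  sorted[14] = bbbabbbbabbb$bba  (last char: 'a')
  sorted[15] = bbbbabbb$bbabbba  (last char: 'a')
Last column: bbbbbbbbbb$babaa
Original string S is at sorted index 10

Answer: bbbbbbbbbb$babaa
10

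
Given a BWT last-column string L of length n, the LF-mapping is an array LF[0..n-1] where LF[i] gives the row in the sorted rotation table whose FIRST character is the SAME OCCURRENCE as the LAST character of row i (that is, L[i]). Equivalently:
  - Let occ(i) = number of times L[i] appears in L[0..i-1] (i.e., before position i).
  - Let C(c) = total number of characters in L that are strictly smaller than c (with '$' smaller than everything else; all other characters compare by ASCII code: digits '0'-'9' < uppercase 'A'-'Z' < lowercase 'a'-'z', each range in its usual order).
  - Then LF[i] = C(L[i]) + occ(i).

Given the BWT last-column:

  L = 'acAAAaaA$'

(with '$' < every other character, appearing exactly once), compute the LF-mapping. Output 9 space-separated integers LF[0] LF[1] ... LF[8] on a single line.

Answer: 5 8 1 2 3 6 7 4 0

Derivation:
Char counts: '$':1, 'A':4, 'a':3, 'c':1
C (first-col start): C('$')=0, C('A')=1, C('a')=5, C('c')=8
L[0]='a': occ=0, LF[0]=C('a')+0=5+0=5
L[1]='c': occ=0, LF[1]=C('c')+0=8+0=8
L[2]='A': occ=0, LF[2]=C('A')+0=1+0=1
L[3]='A': occ=1, LF[3]=C('A')+1=1+1=2
L[4]='A': occ=2, LF[4]=C('A')+2=1+2=3
L[5]='a': occ=1, LF[5]=C('a')+1=5+1=6
L[6]='a': occ=2, LF[6]=C('a')+2=5+2=7
L[7]='A': occ=3, LF[7]=C('A')+3=1+3=4
L[8]='$': occ=0, LF[8]=C('$')+0=0+0=0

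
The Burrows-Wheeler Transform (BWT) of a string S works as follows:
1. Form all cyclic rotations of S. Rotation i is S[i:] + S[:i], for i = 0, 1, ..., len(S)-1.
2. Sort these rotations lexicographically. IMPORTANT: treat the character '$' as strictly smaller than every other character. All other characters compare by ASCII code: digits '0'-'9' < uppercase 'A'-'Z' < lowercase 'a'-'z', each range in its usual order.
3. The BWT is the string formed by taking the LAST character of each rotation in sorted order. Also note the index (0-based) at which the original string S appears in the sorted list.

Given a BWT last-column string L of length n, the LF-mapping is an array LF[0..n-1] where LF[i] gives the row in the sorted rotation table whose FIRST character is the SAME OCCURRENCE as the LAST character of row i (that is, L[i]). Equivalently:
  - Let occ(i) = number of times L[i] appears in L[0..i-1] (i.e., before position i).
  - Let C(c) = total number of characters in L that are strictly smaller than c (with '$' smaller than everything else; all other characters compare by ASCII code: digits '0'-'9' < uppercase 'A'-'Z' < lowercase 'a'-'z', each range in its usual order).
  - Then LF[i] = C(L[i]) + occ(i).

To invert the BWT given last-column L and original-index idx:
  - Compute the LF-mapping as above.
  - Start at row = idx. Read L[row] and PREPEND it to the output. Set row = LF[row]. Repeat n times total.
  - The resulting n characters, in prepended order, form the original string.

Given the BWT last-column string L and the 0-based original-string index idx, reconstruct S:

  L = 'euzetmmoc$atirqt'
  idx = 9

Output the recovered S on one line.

LF mapping: 3 14 15 4 11 6 7 8 2 0 1 12 5 10 9 13
Walk LF starting at row 9, prepending L[row]:
  step 1: row=9, L[9]='$', prepend. Next row=LF[9]=0
  step 2: row=0, L[0]='e', prepend. Next row=LF[0]=3
  step 3: row=3, L[3]='e', prepend. Next row=LF[3]=4
  step 4: row=4, L[4]='t', prepend. Next row=LF[4]=11
  step 5: row=11, L[11]='t', prepend. Next row=LF[11]=12
  step 6: row=12, L[12]='i', prepend. Next row=LF[12]=5
  step 7: row=5, L[5]='m', prepend. Next row=LF[5]=6
  step 8: row=6, L[6]='m', prepend. Next row=LF[6]=7
  step 9: row=7, L[7]='o', prepend. Next row=LF[7]=8
  step 10: row=8, L[8]='c', prepend. Next row=LF[8]=2
  step 11: row=2, L[2]='z', prepend. Next row=LF[2]=15
  step 12: row=15, L[15]='t', prepend. Next row=LF[15]=13
  step 13: row=13, L[13]='r', prepend. Next row=LF[13]=10
  step 14: row=10, L[10]='a', prepend. Next row=LF[10]=1
  step 15: row=1, L[1]='u', prepend. Next row=LF[1]=14
  step 16: row=14, L[14]='q', prepend. Next row=LF[14]=9
Reversed output: quartzcommittee$

Answer: quartzcommittee$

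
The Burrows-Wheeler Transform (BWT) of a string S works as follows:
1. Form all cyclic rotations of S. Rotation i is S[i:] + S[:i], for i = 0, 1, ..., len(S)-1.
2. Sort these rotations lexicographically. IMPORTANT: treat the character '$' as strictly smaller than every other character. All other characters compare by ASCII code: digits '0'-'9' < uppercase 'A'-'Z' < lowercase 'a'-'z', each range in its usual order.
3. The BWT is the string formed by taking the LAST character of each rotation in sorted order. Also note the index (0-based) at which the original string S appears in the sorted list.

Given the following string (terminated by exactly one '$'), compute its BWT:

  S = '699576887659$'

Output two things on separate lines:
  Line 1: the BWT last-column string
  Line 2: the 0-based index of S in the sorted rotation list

Answer: 99677$8586596
5

Derivation:
All 13 rotations (rotation i = S[i:]+S[:i]):
  rot[0] = 699576887659$
  rot[1] = 99576887659$6
  rot[2] = 9576887659$69
  rot[3] = 576887659$699
  rot[4] = 76887659$6995
  rot[5] = 6887659$69957
  rot[6] = 887659$699576
  rot[7] = 87659$6995768
  rot[8] = 7659$69957688
  rot[9] = 659$699576887
  rot[10] = 59$6995768876
  rot[11] = 9$69957688765
  rot[12] = $699576887659
Sorted (with $ < everything):
  sorted[0] = $699576887659  (last char: '9')
  sorted[1] = 576887659$699  (last char: '9')
  sorted[2] = 59$6995768876  (last char: '6')
  sorted[3] = 659$699576887  (last char: '7')
  sorted[4] = 6887659$69957  (last char: '7')
  sorted[5] = 699576887659$  (last char: '$')
  sorted[6] = 7659$69957688  (last char: '8')
  sorted[7] = 76887659$6995  (last char: '5')
  sorted[8] = 87659$6995768  (last char: '8')
  sorted[9] = 887659$699576  (last char: '6')
  sorted[10] = 9$69957688765  (last char: '5')
  sorted[11] = 9576887659$69  (last char: '9')
  sorted[12] = 99576887659$6  (last char: '6')
Last column: 99677$8586596
Original string S is at sorted index 5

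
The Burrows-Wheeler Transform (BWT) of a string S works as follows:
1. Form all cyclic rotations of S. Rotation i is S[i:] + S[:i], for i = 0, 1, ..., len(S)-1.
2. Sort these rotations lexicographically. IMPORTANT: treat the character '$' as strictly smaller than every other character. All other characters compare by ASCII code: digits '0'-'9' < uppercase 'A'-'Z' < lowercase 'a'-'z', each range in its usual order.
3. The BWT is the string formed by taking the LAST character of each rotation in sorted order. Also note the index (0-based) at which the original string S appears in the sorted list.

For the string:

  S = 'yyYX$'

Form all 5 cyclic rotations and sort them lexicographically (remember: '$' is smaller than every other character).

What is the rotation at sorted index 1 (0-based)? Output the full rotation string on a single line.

Answer: X$yyY

Derivation:
All 5 rotations (rotation i = S[i:]+S[:i]):
  rot[0] = yyYX$
  rot[1] = yYX$y
  rot[2] = YX$yy
  rot[3] = X$yyY
  rot[4] = $yyYX
Sorted (with $ < everything):
  sorted[0] = $yyYX
  sorted[1] = X$yyY
  sorted[2] = YX$yy
  sorted[3] = yYX$y
  sorted[4] = yyYX$
sorted[1] = X$yyY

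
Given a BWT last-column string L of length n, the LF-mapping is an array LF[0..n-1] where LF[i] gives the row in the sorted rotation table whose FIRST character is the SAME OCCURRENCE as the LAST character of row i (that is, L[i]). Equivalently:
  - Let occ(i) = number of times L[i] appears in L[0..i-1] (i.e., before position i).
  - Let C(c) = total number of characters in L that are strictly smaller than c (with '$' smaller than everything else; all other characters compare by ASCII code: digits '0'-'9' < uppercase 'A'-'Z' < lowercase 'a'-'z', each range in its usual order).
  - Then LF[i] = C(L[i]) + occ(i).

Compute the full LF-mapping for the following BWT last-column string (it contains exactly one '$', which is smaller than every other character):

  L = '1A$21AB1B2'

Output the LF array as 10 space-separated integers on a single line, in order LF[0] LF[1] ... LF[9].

Char counts: '$':1, '1':3, '2':2, 'A':2, 'B':2
C (first-col start): C('$')=0, C('1')=1, C('2')=4, C('A')=6, C('B')=8
L[0]='1': occ=0, LF[0]=C('1')+0=1+0=1
L[1]='A': occ=0, LF[1]=C('A')+0=6+0=6
L[2]='$': occ=0, LF[2]=C('$')+0=0+0=0
L[3]='2': occ=0, LF[3]=C('2')+0=4+0=4
L[4]='1': occ=1, LF[4]=C('1')+1=1+1=2
L[5]='A': occ=1, LF[5]=C('A')+1=6+1=7
L[6]='B': occ=0, LF[6]=C('B')+0=8+0=8
L[7]='1': occ=2, LF[7]=C('1')+2=1+2=3
L[8]='B': occ=1, LF[8]=C('B')+1=8+1=9
L[9]='2': occ=1, LF[9]=C('2')+1=4+1=5

Answer: 1 6 0 4 2 7 8 3 9 5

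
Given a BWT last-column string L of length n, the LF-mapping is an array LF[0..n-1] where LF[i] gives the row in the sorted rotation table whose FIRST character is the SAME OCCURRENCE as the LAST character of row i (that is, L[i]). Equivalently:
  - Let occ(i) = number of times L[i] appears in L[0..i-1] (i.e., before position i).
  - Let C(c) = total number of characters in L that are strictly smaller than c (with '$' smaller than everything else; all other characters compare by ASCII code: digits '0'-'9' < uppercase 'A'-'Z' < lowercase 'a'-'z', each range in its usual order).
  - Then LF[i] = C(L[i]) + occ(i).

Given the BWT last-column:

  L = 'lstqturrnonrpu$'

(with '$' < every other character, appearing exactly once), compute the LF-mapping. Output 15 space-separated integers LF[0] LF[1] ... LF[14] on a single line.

Char counts: '$':1, 'l':1, 'n':2, 'o':1, 'p':1, 'q':1, 'r':3, 's':1, 't':2, 'u':2
C (first-col start): C('$')=0, C('l')=1, C('n')=2, C('o')=4, C('p')=5, C('q')=6, C('r')=7, C('s')=10, C('t')=11, C('u')=13
L[0]='l': occ=0, LF[0]=C('l')+0=1+0=1
L[1]='s': occ=0, LF[1]=C('s')+0=10+0=10
L[2]='t': occ=0, LF[2]=C('t')+0=11+0=11
L[3]='q': occ=0, LF[3]=C('q')+0=6+0=6
L[4]='t': occ=1, LF[4]=C('t')+1=11+1=12
L[5]='u': occ=0, LF[5]=C('u')+0=13+0=13
L[6]='r': occ=0, LF[6]=C('r')+0=7+0=7
L[7]='r': occ=1, LF[7]=C('r')+1=7+1=8
L[8]='n': occ=0, LF[8]=C('n')+0=2+0=2
L[9]='o': occ=0, LF[9]=C('o')+0=4+0=4
L[10]='n': occ=1, LF[10]=C('n')+1=2+1=3
L[11]='r': occ=2, LF[11]=C('r')+2=7+2=9
L[12]='p': occ=0, LF[12]=C('p')+0=5+0=5
L[13]='u': occ=1, LF[13]=C('u')+1=13+1=14
L[14]='$': occ=0, LF[14]=C('$')+0=0+0=0

Answer: 1 10 11 6 12 13 7 8 2 4 3 9 5 14 0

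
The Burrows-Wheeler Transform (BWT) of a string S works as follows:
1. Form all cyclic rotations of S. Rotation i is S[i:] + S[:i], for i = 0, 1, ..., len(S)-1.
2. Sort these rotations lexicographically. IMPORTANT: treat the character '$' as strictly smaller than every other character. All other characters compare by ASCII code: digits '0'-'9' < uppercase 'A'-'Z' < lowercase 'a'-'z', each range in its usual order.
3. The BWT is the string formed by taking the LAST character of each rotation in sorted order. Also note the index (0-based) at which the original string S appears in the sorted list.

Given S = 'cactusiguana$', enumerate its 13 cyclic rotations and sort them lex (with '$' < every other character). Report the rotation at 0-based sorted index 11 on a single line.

Answer: uana$cactusig

Derivation:
All 13 rotations (rotation i = S[i:]+S[:i]):
  rot[0] = cactusiguana$
  rot[1] = actusiguana$c
  rot[2] = ctusiguana$ca
  rot[3] = tusiguana$cac
  rot[4] = usiguana$cact
  rot[5] = siguana$cactu
  rot[6] = iguana$cactus
  rot[7] = guana$cactusi
  rot[8] = uana$cactusig
  rot[9] = ana$cactusigu
  rot[10] = na$cactusigua
  rot[11] = a$cactusiguan
  rot[12] = $cactusiguana
Sorted (with $ < everything):
  sorted[0] = $cactusiguana
  sorted[1] = a$cactusiguan
  sorted[2] = actusiguana$c
  sorted[3] = ana$cactusigu
  sorted[4] = cactusiguana$
  sorted[5] = ctusiguana$ca
  sorted[6] = guana$cactusi
  sorted[7] = iguana$cactus
  sorted[8] = na$cactusigua
  sorted[9] = siguana$cactu
  sorted[10] = tusiguana$cac
  sorted[11] = uana$cactusig
  sorted[12] = usiguana$cact
sorted[11] = uana$cactusig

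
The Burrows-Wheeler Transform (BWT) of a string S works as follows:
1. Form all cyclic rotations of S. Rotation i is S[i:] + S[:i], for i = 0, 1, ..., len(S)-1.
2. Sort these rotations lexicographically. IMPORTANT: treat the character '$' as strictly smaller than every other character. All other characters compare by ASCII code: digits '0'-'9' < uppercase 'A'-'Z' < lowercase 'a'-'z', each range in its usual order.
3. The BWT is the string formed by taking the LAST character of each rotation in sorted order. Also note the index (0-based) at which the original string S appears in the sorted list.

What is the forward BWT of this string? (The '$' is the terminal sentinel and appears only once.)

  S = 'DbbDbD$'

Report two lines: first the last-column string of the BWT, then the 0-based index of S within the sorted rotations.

All 7 rotations (rotation i = S[i:]+S[:i]):
  rot[0] = DbbDbD$
  rot[1] = bbDbD$D
  rot[2] = bDbD$Db
  rot[3] = DbD$Dbb
  rot[4] = bD$DbbD
  rot[5] = D$DbbDb
  rot[6] = $DbbDbD
Sorted (with $ < everything):
  sorted[0] = $DbbDbD  (last char: 'D')
  sorted[1] = D$DbbDb  (last char: 'b')
  sorted[2] = DbD$Dbb  (last char: 'b')
  sorted[3] = DbbDbD$  (last char: '$')
  sorted[4] = bD$DbbD  (last char: 'D')
  sorted[5] = bDbD$Db  (last char: 'b')
  sorted[6] = bbDbD$D  (last char: 'D')
Last column: Dbb$DbD
Original string S is at sorted index 3

Answer: Dbb$DbD
3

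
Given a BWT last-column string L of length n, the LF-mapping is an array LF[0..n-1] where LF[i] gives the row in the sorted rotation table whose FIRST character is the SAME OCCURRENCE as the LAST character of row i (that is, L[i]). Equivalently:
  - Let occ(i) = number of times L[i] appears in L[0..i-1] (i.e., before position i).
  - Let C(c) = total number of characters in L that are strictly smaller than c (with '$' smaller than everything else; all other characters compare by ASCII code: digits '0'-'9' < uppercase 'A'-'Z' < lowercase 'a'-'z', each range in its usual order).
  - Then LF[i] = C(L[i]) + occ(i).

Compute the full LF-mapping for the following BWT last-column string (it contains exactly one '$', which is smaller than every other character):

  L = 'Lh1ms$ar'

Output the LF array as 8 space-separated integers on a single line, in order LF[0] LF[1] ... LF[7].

Answer: 2 4 1 5 7 0 3 6

Derivation:
Char counts: '$':1, '1':1, 'L':1, 'a':1, 'h':1, 'm':1, 'r':1, 's':1
C (first-col start): C('$')=0, C('1')=1, C('L')=2, C('a')=3, C('h')=4, C('m')=5, C('r')=6, C('s')=7
L[0]='L': occ=0, LF[0]=C('L')+0=2+0=2
L[1]='h': occ=0, LF[1]=C('h')+0=4+0=4
L[2]='1': occ=0, LF[2]=C('1')+0=1+0=1
L[3]='m': occ=0, LF[3]=C('m')+0=5+0=5
L[4]='s': occ=0, LF[4]=C('s')+0=7+0=7
L[5]='$': occ=0, LF[5]=C('$')+0=0+0=0
L[6]='a': occ=0, LF[6]=C('a')+0=3+0=3
L[7]='r': occ=0, LF[7]=C('r')+0=6+0=6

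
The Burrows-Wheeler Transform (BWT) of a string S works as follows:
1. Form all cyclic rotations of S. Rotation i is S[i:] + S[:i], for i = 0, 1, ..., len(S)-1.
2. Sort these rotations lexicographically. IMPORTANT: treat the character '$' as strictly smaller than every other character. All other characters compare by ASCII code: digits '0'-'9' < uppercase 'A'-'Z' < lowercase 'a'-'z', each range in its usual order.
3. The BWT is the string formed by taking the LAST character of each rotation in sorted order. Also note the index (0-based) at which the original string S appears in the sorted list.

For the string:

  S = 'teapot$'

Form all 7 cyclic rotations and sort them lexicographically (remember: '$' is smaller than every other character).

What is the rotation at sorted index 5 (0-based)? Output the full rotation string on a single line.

Answer: t$teapo

Derivation:
All 7 rotations (rotation i = S[i:]+S[:i]):
  rot[0] = teapot$
  rot[1] = eapot$t
  rot[2] = apot$te
  rot[3] = pot$tea
  rot[4] = ot$teap
  rot[5] = t$teapo
  rot[6] = $teapot
Sorted (with $ < everything):
  sorted[0] = $teapot
  sorted[1] = apot$te
  sorted[2] = eapot$t
  sorted[3] = ot$teap
  sorted[4] = pot$tea
  sorted[5] = t$teapo
  sorted[6] = teapot$
sorted[5] = t$teapo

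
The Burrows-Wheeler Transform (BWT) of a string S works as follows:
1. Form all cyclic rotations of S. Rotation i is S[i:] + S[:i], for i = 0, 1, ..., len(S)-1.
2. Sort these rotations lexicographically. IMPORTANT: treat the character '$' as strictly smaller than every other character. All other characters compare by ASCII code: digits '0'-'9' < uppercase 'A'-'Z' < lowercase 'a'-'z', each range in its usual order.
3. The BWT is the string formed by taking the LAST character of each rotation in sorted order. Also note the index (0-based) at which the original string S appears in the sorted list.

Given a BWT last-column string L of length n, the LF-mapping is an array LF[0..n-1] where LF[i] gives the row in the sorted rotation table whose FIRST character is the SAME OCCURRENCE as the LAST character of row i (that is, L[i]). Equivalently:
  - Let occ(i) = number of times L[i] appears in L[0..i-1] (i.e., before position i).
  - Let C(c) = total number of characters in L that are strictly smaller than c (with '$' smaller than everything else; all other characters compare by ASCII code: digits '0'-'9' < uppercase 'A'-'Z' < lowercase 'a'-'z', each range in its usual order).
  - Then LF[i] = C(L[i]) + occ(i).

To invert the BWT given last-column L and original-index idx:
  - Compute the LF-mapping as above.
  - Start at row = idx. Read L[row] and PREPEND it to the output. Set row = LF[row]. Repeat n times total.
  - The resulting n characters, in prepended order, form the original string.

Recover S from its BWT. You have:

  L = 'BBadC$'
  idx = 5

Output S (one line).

LF mapping: 1 2 4 5 3 0
Walk LF starting at row 5, prepending L[row]:
  step 1: row=5, L[5]='$', prepend. Next row=LF[5]=0
  step 2: row=0, L[0]='B', prepend. Next row=LF[0]=1
  step 3: row=1, L[1]='B', prepend. Next row=LF[1]=2
  step 4: row=2, L[2]='a', prepend. Next row=LF[2]=4
  step 5: row=4, L[4]='C', prepend. Next row=LF[4]=3
  step 6: row=3, L[3]='d', prepend. Next row=LF[3]=5
Reversed output: dCaBB$

Answer: dCaBB$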